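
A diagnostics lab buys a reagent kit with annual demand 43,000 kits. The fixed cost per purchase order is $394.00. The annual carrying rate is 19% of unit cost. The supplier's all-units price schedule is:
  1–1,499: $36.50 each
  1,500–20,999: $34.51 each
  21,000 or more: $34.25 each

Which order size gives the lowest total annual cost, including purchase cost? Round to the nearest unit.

Holding cost per unit per year at price C is H = 0.19·C.
Evaluate total cost at each tier's feasible EOQ or, if the EOQ is below the tier, at the tier's minimum quantity.
Tier 1 ($36.50): EOQ = 2210.4 exceeds tier's upper bound 1499, so this tier is dominated.
EOQ at $34.51 = 2273.3 (feasible in tier 2): TC = 43,000×$34.51 + (43,000/2273.3)×394 + (2273.3/2)×0.19×$34.51 = $1,498,835.50.
EOQ at $34.25 = 2281.9 < 21000, so use break Q=21000: TC = 43,000×$34.25 + (43,000/21000.0)×394 + (21000.0/2)×0.19×$34.25 = $1,541,885.51.
Lowest total cost is $1,498,835.50 at Q = 2273.3.

Q* ≈ 2,273 kits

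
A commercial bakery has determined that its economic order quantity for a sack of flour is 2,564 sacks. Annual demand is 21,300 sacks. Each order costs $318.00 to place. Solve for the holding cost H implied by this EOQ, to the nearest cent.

The basic EOQ model gives Q* = √(2DS/H); rearrange for the unknown.
From Q* = √(2DS/H): H = 2DS / Q*² = 2 × 21,300 × 318 / 2,564² = 2.0606.

H ≈ $2.06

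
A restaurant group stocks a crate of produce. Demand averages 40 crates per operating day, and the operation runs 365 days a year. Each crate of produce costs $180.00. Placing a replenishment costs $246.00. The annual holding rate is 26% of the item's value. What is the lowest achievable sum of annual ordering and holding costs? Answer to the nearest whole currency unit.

TC* ≈ $18,335

Annual demand D = 40 × 365 = 14,600.
Holding cost H = 0.26 × $180.00 = $46.8000 per unit per year.
The optimal lot size = √(2DS/H) = √(2 × 14,600 × 246 / 46.8) ≈ 391.77.
At Q*, ordering cost (D/Q*)S equals holding cost (Q*/2)H, each = √(DSH/2).
Minimum total = √(2DSH) = √(2 × 14,600 × 246 × 46.8) ≈ 18335.042.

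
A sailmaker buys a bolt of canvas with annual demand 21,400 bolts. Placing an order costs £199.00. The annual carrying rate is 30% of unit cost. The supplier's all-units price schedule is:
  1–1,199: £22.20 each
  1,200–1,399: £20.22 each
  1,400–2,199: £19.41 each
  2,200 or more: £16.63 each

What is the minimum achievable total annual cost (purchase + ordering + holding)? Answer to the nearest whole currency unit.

TC* ≈ £363,306

Holding cost per unit per year at price C is H = 0.30·C.
Evaluate total cost at each tier's feasible EOQ or, if the EOQ is below the tier, at the tier's minimum quantity.
EOQ at £22.20 = 1130.9 (feasible in tier 1): TC = 21,400×£22.20 + (21,400/1130.9)×199 + (1130.9/2)×0.30×£22.20 = £482,611.57.
EOQ at £20.22 = 1184.9 < 1200, so use break Q=1200: TC = 21,400×£20.22 + (21,400/1200.0)×199 + (1200.0/2)×0.30×£20.22 = £439,896.43.
EOQ at £19.41 = 1209.4 < 1400, so use break Q=1400: TC = 21,400×£19.41 + (21,400/1400.0)×199 + (1400.0/2)×0.30×£19.41 = £422,491.96.
EOQ at £16.63 = 1306.6 < 2200, so use break Q=2200: TC = 21,400×£16.63 + (21,400/2200.0)×199 + (2200.0/2)×0.30×£16.63 = £363,305.63.
Lowest total cost among the candidates is at Q = 2200.0.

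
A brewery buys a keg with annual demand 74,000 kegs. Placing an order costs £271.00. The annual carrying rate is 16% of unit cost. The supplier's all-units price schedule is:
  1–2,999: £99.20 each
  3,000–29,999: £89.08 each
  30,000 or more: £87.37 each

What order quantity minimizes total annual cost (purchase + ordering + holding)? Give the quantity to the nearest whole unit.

Q* ≈ 3,000 kegs

Holding cost per unit per year at price C is H = 0.16·C.
For each price level, check whether its EOQ is feasible; otherwise the best quantity at that price is the breakpoint.
EOQ at £99.20 = 1589.6 (feasible in tier 1): TC = 74,000×£99.20 + (74,000/1589.6)×271 + (1589.6/2)×0.16×£99.20 = £7,366,030.82.
EOQ at £89.08 = 1677.5 < 3000, so use break Q=3000: TC = 74,000×£89.08 + (74,000/3000.0)×271 + (3000.0/2)×0.16×£89.08 = £6,619,983.87.
EOQ at £87.37 = 1693.8 < 30000, so use break Q=30000: TC = 74,000×£87.37 + (74,000/30000.0)×271 + (30000.0/2)×0.16×£87.37 = £6,675,736.47.
Lowest total cost is £6,619,983.87 at Q = 3000.0.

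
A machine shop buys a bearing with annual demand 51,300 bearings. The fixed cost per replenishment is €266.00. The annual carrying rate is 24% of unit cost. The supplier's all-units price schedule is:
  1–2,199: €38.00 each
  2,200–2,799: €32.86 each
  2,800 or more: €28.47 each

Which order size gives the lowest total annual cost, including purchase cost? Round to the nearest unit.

Holding cost per unit per year at price C is H = 0.24·C.
Evaluate total cost at each tier's feasible EOQ or, if the EOQ is below the tier, at the tier's minimum quantity.
EOQ at €38.00 = 1729.9 (feasible in tier 1): TC = 51,300×€38.00 + (51,300/1729.9)×266 + (1729.9/2)×0.24×€38.00 = €1,965,176.55.
EOQ at €32.86 = 1860.3 < 2200, so use break Q=2200: TC = 51,300×€32.86 + (51,300/2200.0)×266 + (2200.0/2)×0.24×€32.86 = €1,700,595.68.
EOQ at €28.47 = 1998.6 < 2800, so use break Q=2800: TC = 51,300×€28.47 + (51,300/2800.0)×266 + (2800.0/2)×0.24×€28.47 = €1,474,950.42.
Lowest total cost is €1,474,950.42 at Q = 2800.0.

Q* ≈ 2,800 bearings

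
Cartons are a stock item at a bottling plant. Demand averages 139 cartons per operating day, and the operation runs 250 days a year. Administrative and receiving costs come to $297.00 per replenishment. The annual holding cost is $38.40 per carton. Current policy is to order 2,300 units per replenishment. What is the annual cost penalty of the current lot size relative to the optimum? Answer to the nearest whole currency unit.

Annual demand D = 139 × 250 = 34,750.
EOQ = √(2DS/H) = √(2 × 34,750 × 297 / 38.4) ≈ 733.17.
Cost at Q* = (D/Q*)S + (Q*/2)H = √(2DSH) ≈ $28,153.75.
Cost at Q = 2,300: (34,750/2,300)×297 + (2,300/2)×38.4 = $4,487.28 + $44,160.00 = $48,647.28.
Excess = $48,647.28 − $28,153.75 = $20,493.53.

Extra cost ≈ $20,494 per year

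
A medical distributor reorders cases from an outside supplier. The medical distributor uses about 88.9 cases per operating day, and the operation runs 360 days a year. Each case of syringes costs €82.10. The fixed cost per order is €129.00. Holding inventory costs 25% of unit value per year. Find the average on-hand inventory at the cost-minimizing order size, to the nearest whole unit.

Annual demand D = 88.9 × 360 = 32,004.
Holding cost H = 0.25 × €82.10 = €20.5250 per unit per year.
EOQ = √(2DS/H) = √(2 × 32,004 × 129 / 20.525) ≈ 634.26.
Average inventory = Q*/2 ≈ 634.26 / 2 = 317.132.

Average inventory ≈ 317 cases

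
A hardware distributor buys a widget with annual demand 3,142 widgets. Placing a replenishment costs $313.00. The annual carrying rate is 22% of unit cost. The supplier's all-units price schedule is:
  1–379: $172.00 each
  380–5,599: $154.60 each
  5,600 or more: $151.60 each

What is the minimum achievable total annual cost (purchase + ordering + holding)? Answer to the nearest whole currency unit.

TC* ≈ $494,803

Holding cost per unit per year at price C is H = 0.22·C.
For each price level, check whether its EOQ is feasible; otherwise the best quantity at that price is the breakpoint.
EOQ at $172.00 = 228.0 (feasible in tier 1): TC = 3,142×$172.00 + (3,142/228.0)×313 + (228.0/2)×0.22×$172.00 = $549,051.12.
EOQ at $154.60 = 240.5 < 380, so use break Q=380: TC = 3,142×$154.60 + (3,142/380.0)×313 + (380.0/2)×0.22×$154.60 = $494,803.50.
EOQ at $151.60 = 242.8 < 5600, so use break Q=5600: TC = 3,142×$151.60 + (3,142/5600.0)×313 + (5600.0/2)×0.22×$151.60 = $569,888.42.
Lowest total cost among the candidates is at Q = 380.0.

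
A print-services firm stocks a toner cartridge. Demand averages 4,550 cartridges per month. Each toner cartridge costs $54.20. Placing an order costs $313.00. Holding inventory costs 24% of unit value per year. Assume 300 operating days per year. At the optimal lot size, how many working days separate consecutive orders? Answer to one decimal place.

T ≈ 8.9 days

Annual demand D = 4,550 × 12 = 54,600.
Holding cost H = 0.24 × $54.20 = $13.0080 per unit per year.
EOQ = √(2DS/H) = √(2 × 54,600 × 313 / 13.008) ≈ 1620.98.
Cycle time = Q*/D × 300 = 1620.98 / 54,600 × 300 ≈ 8.906 days.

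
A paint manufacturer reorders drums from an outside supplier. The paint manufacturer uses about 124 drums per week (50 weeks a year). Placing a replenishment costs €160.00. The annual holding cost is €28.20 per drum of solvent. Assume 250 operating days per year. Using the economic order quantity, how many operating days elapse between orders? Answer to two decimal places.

Annual demand D = 124 × 50 = 6,200.
Q* = √(2DS/H) = √(2 × 6,200 × 160 / 28.2) ≈ 265.24.
Cycle time = Q*/D × 250 = 265.24 / 6,200 × 250 ≈ 10.695 days.

T ≈ 10.70 days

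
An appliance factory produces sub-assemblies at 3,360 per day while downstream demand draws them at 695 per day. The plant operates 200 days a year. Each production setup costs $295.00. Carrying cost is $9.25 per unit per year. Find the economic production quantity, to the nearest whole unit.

Q* ≈ 3,343 sub-assemblies

Annual demand D = 695 × 200 = 139,000.
Production build-up factor (1 − d/p) = 1 − 695/3,360 = 0.7932.
Q* = √(2DS / (H(1 − d/p))) = √(2 × 139,000 × 295 / (9.25 × 0.7932)).
= √(82,010,000 / 7.3367) ≈ 3343.363.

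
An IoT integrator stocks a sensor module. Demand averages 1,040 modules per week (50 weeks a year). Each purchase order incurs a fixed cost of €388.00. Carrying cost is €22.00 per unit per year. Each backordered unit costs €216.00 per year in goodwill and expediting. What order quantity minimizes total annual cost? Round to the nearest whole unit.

Q* ≈ 1,422 modules

Annual demand D = 1,040 × 50 = 52,000.
With planned backorders, Q* = √(2DS/H) · √((H+B)/B).
√(2DS/H) = √(2 × 52,000 × 388 / 22) = 1354.320.
√((H+B)/B) = √((22+216)/216) = 1.0497.
Q* ≈ 1421.618.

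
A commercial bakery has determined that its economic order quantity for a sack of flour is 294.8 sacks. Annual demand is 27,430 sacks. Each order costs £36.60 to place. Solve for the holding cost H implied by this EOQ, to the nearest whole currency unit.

The basic EOQ model gives Q* = √(2DS/H); rearrange for the unknown.
From Q* = √(2DS/H): H = 2DS / Q*² = 2 × 27,430 × 36.6 / 294.8² = 23.1037.

H ≈ £23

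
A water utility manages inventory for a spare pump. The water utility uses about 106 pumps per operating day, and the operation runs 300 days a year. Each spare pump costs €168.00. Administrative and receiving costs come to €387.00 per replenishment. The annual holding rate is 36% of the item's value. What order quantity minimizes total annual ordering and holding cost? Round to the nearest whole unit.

Q* ≈ 638 pumps

Annual demand D = 106 × 300 = 31,800.
Holding cost H = 0.36 × €168.00 = €60.4800 per unit per year.
EOQ = √(2DS / H) = √(2 × 31,800 × 387 / 60.48).
= √(24,613,200 / 60.48) = √406,964.2857 ≈ 637.938.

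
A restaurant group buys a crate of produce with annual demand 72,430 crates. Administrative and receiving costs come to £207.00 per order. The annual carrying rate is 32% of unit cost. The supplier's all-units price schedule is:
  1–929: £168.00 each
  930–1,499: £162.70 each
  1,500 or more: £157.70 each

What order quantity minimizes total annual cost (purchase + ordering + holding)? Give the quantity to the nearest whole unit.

Q* ≈ 1,500 crates

Holding cost per unit per year at price C is H = 0.32·C.
Candidates are each tier's EOQ (if it falls in that tier) and each price-break quantity.
EOQ at £168.00 = 746.8 (feasible in tier 1): TC = 72,430×£168.00 + (72,430/746.8)×207 + (746.8/2)×0.32×£168.00 = £12,208,390.32.
EOQ at £162.70 = 758.9 < 930, so use break Q=930: TC = 72,430×£162.70 + (72,430/930.0)×207 + (930.0/2)×0.32×£162.70 = £11,824,692.28.
EOQ at £157.70 = 770.8 < 1500, so use break Q=1500: TC = 72,430×£157.70 + (72,430/1500.0)×207 + (1500.0/2)×0.32×£157.70 = £11,470,054.34.
Lowest total cost is £11,470,054.34 at Q = 1500.0.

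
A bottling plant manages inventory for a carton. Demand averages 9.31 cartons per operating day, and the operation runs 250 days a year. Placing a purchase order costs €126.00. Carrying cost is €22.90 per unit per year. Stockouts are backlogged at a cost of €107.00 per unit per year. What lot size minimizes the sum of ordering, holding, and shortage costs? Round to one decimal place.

Q* ≈ 176.3 cartons

Annual demand D = 9.31 × 250 = 2,327.5.
With planned backorders, Q* = √(2DS/H) · √((H+B)/B).
√(2DS/H) = √(2 × 2,327.5 × 126 / 22.9) = 160.040.
√((H+B)/B) = √((22.9+107)/107) = 1.1018.
Q* ≈ 176.336.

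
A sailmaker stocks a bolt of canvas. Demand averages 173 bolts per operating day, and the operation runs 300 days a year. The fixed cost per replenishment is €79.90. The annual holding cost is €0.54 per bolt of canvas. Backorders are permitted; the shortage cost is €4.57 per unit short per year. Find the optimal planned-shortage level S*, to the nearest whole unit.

S* ≈ 438 bolts

Annual demand D = 173 × 300 = 51,900.
With planned backorders, Q* = √(2DS/H) · √((H+B)/B).
√(2DS/H) = √(2 × 51,900 × 79.9 / 0.54) = 3918.999.
√((H+B)/B) = √((0.54+4.57)/4.57) = 1.0574.
Q* ≈ 4144.074.
S* = Q* · H/(H+B) = 4144.074 × 0.54/5.11 ≈ 437.926.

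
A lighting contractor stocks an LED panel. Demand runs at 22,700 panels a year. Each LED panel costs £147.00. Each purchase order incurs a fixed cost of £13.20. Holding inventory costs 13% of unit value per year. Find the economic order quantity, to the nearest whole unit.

Holding cost H = 0.13 × £147.00 = £19.1100 per unit per year.
EOQ = √(2DS / H) = √(2 × 22,700 × 13.2 / 19.11).
= √(599,280 / 19.11) = √31,359.4976 ≈ 177.086.

Q* ≈ 177 panels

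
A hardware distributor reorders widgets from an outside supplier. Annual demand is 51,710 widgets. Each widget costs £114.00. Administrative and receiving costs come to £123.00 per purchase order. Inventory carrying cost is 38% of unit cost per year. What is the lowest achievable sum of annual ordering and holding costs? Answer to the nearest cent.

Holding cost H = 0.38 × £114.00 = £43.3200 per unit per year.
EOQ = √(2DS/H) = √(2 × 51,710 × 123 / 43.32) ≈ 541.89.
At Q*, ordering cost (D/Q*)S equals holding cost (Q*/2)H, each = √(DSH/2).
Minimum total = √(2DSH) = √(2 × 51,710 × 123 × 43.32) ≈ 23474.646.

TC* ≈ £23,474.65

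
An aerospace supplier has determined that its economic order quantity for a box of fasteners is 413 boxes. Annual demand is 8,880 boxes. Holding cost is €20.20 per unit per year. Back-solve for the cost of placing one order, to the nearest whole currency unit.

S ≈ €194

Squaring Q* = √(2DS/H) gives Q*² = 2DS/H.
From Q* = √(2DS/H): S = Q*²H / (2D) = 413² × 20.2 / (2 × 8,880) = 194.0030.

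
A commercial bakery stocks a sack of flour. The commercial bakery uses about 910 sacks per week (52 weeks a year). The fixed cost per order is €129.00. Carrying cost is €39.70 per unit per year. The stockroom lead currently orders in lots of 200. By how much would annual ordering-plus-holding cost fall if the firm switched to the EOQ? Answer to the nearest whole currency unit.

Annual demand D = 910 × 52 = 47,320.
EOQ = √(2DS/H) = √(2 × 47,320 × 129 / 39.7) ≈ 554.55.
Cost at Q* = (D/Q*)S + (Q*/2)H = √(2DSH) ≈ €22,015.45.
Cost at Q = 200: (47,320/200)×129 + (200/2)×39.7 = €30,521.40 + €3,970.00 = €34,491.40.
Excess = €34,491.40 − €22,015.45 = €12,475.95.

Extra cost ≈ €12,476 per year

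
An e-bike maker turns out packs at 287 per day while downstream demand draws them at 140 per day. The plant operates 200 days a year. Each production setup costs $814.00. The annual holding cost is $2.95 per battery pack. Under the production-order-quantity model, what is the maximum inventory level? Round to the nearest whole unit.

Annual demand D = 140 × 200 = 28,000.
Production build-up factor (1 − d/p) = 1 − 140/287 = 0.5122.
Q* = √(2DS / (H(1 − d/p))) = √(2 × 28,000 × 814 / (2.95 × 0.5122)).
= √(45,584,000 / 1.511) ≈ 5492.594.
Maximum inventory = Q*(1 − d/p) = 5492.594 × 0.5122 ≈ 2813.280.

I_max ≈ 2,813 packs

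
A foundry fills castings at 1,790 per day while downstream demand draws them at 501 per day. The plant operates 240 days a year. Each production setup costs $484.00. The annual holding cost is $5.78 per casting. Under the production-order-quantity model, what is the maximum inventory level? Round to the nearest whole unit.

Annual demand D = 501 × 240 = 120,240.
Production build-up factor (1 − d/p) = 1 − 501/1,790 = 0.7201.
Q* = √(2DS / (H(1 − d/p))) = √(2 × 120,240 × 484 / (5.78 × 0.7201)).
= √(116,392,320 / 4.1622) ≈ 5288.083.
Maximum inventory = Q*(1 − d/p) = 5288.083 × 0.7201 ≈ 3808.011.

I_max ≈ 3,808 castings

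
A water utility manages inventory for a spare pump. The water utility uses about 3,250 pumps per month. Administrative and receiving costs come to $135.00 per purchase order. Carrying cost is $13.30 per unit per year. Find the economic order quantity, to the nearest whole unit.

Annual demand D = 3,250 × 12 = 39,000.
EOQ = √(2DS / H) = √(2 × 39,000 × 135 / 13.3).
= √(10,530,000 / 13.3) = √791,729.3233 ≈ 889.792.

Q* ≈ 890 pumps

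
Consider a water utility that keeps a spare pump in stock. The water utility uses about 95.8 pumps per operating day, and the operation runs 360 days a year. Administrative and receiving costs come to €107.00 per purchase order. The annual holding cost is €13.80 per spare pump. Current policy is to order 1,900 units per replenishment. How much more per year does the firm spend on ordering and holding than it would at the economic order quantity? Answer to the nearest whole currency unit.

Extra cost ≈ €4,960 per year

Annual demand D = 95.8 × 360 = 34,488.
EOQ = √(2DS/H) = √(2 × 34,488 × 107 / 13.8) ≈ 731.31.
Cost at Q* = (D/Q*)S + (Q*/2)H = √(2DSH) ≈ €10,092.07.
Cost at Q = 1,900: (34,488/1,900)×107 + (1,900/2)×13.8 = €1,942.22 + €13,110.00 = €15,052.22.
Excess = €15,052.22 − €10,092.07 = €4,960.14.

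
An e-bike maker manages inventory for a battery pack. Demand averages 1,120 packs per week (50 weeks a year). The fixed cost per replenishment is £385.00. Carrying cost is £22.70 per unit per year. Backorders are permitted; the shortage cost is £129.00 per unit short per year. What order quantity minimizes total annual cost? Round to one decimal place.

Q* ≈ 1,494.6 packs

Annual demand D = 1,120 × 50 = 56,000.
With planned backorders, Q* = √(2DS/H) · √((H+B)/B).
√(2DS/H) = √(2 × 56,000 × 385 / 22.7) = 1378.245.
√((H+B)/B) = √((22.7+129)/129) = 1.0844.
Q* ≈ 1494.598.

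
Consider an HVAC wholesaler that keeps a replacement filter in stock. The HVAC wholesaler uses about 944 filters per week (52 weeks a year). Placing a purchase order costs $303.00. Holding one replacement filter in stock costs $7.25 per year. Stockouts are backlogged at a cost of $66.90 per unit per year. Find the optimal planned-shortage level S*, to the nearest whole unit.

S* ≈ 209 filters

Annual demand D = 944 × 52 = 49,088.
With planned backorders, Q* = √(2DS/H) · √((H+B)/B).
√(2DS/H) = √(2 × 49,088 × 303 / 7.25) = 2025.606.
√((H+B)/B) = √((7.25+66.9)/66.9) = 1.0528.
Q* ≈ 2132.542.
S* = Q* · H/(H+B) = 2132.542 × 7.25/74.15 ≈ 208.509.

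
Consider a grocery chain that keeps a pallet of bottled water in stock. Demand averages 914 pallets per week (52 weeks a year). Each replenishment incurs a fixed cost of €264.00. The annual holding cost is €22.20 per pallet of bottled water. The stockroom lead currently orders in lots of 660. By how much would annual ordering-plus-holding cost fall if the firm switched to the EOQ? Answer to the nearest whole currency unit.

Extra cost ≈ €2,734 per year

Annual demand D = 914 × 52 = 47,528.
EOQ = √(2DS/H) = √(2 × 47,528 × 264 / 22.2) ≈ 1063.20.
Cost at Q* = (D/Q*)S + (Q*/2)H = √(2DSH) ≈ €23,603.05.
Cost at Q = 660: (47,528/660)×264 + (660/2)×22.2 = €19,011.20 + €7,326.00 = €26,337.20.
Excess = €26,337.20 − €23,603.05 = €2,734.15.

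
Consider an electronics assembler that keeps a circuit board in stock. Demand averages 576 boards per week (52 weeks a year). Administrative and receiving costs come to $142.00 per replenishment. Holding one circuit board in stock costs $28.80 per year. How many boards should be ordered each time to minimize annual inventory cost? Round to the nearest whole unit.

Annual demand D = 576 × 52 = 29,952.
EOQ = √(2DS / H) = √(2 × 29,952 × 142 / 28.8).
= √(8,506,368 / 28.8) = √295,360 ≈ 543.470.

Q* ≈ 543 boards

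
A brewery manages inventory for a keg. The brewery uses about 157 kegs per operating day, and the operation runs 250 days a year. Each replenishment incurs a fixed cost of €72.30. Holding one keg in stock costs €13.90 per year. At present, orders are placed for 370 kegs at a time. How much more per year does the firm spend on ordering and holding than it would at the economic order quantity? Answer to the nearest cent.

Annual demand D = 157 × 250 = 39,250.
EOQ = √(2DS/H) = √(2 × 39,250 × 72.3 / 13.9) ≈ 638.99.
Cost at Q* = (D/Q*)S + (Q*/2)H = √(2DSH) ≈ €8,882.01.
Cost at Q = 370: (39,250/370)×72.3 + (370/2)×13.9 = €7,669.66 + €2,571.50 = €10,241.16.
Excess = €10,241.16 − €8,882.01 = €1,359.15.

Extra cost ≈ €1,359.15 per year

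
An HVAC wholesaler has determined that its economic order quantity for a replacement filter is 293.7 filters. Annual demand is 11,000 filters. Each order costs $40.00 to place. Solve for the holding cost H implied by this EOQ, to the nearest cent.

H ≈ $10.20

The basic EOQ model gives Q* = √(2DS/H); rearrange for the unknown.
From Q* = √(2DS/H): H = 2DS / Q*² = 2 × 11,000 × 40 / 293.7² = 10.2018.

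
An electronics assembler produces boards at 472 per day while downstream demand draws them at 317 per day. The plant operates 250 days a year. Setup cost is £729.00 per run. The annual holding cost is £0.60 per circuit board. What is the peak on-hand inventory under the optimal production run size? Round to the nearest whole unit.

I_max ≈ 7,952 boards

Annual demand D = 317 × 250 = 79,250.
Production build-up factor (1 − d/p) = 1 − 317/472 = 0.3284.
Q* = √(2DS / (H(1 − d/p))) = √(2 × 79,250 × 729 / (0.6 × 0.3284)).
= √(115,546,500 / 0.197) ≈ 24216.307.
Maximum inventory = Q*(1 − d/p) = 24216.307 × 0.3284 ≈ 7952.389.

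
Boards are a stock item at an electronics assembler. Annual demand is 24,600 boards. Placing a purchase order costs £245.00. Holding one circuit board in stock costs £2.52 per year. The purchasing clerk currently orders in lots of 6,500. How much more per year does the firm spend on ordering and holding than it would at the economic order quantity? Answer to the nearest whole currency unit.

Extra cost ≈ £3,606 per year

EOQ = √(2DS/H) = √(2 × 24,600 × 245 / 2.52) ≈ 2187.08.
Cost at Q* = (D/Q*)S + (Q*/2)H = √(2DSH) ≈ £5,511.45.
Cost at Q = 6,500: (24,600/6,500)×245 + (6,500/2)×2.52 = £927.23 + £8,190.00 = £9,117.23.
Excess = £9,117.23 − £5,511.45 = £3,605.78.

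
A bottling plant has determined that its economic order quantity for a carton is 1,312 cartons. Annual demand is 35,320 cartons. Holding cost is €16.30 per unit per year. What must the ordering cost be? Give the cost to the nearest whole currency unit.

Squaring Q* = √(2DS/H) gives Q*² = 2DS/H.
From Q* = √(2DS/H): S = Q*²H / (2D) = 1,312² × 16.3 / (2 × 35,320) = 397.1957.

S ≈ €397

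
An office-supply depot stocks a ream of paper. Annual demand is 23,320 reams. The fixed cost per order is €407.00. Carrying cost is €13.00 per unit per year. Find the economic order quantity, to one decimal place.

EOQ = √(2DS / H) = √(2 × 23,320 × 407 / 13).
= √(18,982,480 / 13) = √1,460,190.7692 ≈ 1208.384.

Q* ≈ 1,208.4 reams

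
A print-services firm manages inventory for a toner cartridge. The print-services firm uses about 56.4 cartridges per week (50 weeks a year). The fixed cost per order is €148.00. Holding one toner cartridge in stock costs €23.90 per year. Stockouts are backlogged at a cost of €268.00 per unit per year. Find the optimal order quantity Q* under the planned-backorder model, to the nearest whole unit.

Annual demand D = 56.4 × 50 = 2,820.
With planned backorders, Q* = √(2DS/H) · √((H+B)/B).
√(2DS/H) = √(2 × 2,820 × 148 / 23.9) = 186.884.
√((H+B)/B) = √((23.9+268)/268) = 1.0436.
Q* ≈ 195.039.

Q* ≈ 195 cartridges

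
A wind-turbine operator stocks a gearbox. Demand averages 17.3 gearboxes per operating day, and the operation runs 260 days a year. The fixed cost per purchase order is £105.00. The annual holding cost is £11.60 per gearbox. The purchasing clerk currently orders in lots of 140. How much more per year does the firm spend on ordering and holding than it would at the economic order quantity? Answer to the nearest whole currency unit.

Annual demand D = 17.3 × 260 = 4,498.
EOQ = √(2DS/H) = √(2 × 4,498 × 105 / 11.6) ≈ 285.36.
Cost at Q* = (D/Q*)S + (Q*/2)H = √(2DSH) ≈ £3,310.16.
Cost at Q = 140: (4,498/140)×105 + (140/2)×11.6 = £3,373.50 + £812.00 = £4,185.50.
Excess = £4,185.50 − £3,310.16 = £875.34.

Extra cost ≈ £875 per year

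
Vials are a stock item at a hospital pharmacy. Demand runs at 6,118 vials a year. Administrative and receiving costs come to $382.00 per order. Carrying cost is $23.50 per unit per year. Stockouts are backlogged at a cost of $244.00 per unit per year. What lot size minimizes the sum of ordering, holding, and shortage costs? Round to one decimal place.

Q* ≈ 467.0 vials

With planned backorders, Q* = √(2DS/H) · √((H+B)/B).
√(2DS/H) = √(2 × 6,118 × 382 / 23.5) = 445.982.
√((H+B)/B) = √((23.5+244)/244) = 1.0470.
Q* ≈ 466.965.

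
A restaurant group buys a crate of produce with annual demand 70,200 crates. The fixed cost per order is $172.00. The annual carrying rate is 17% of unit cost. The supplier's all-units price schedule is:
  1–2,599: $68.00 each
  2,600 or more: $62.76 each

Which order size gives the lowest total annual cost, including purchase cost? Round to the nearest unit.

Holding cost per unit per year at price C is H = 0.17·C.
Candidates are each tier's EOQ (if it falls in that tier) and each price-break quantity.
EOQ at $68.00 = 1445.3 (feasible in tier 1): TC = 70,200×$68.00 + (70,200/1445.3)×172 + (1445.3/2)×0.17×$68.00 = $4,790,308.09.
EOQ at $62.76 = 1504.5 < 2600, so use break Q=2600: TC = 70,200×$62.76 + (70,200/2600.0)×172 + (2600.0/2)×0.17×$62.76 = $4,424,265.96.
Lowest total cost is $4,424,265.96 at Q = 2600.0.

Q* ≈ 2,600 crates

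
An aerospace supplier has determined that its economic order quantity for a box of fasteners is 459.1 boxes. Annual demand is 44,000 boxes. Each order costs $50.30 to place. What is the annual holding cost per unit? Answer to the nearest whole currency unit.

H ≈ $21

The basic EOQ model gives Q* = √(2DS/H); rearrange for the unknown.
From Q* = √(2DS/H): H = 2DS / Q*² = 2 × 44,000 × 50.3 / 459.1² = 21.0008.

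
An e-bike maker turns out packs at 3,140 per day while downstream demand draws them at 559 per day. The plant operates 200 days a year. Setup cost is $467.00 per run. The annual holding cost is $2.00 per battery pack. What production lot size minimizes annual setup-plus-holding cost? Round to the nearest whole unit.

Q* ≈ 7,970 packs

Annual demand D = 559 × 200 = 111,800.
Production build-up factor (1 − d/p) = 1 − 559/3,140 = 0.8220.
Q* = √(2DS / (H(1 − d/p))) = √(2 × 111,800 × 467 / (2 × 0.8220)).
= √(104,421,200 / 1.6439) ≈ 7969.850.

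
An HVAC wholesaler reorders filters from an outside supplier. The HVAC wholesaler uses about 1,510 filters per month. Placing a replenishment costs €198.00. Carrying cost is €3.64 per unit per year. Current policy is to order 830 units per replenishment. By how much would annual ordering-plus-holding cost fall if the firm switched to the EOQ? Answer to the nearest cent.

Extra cost ≈ €722.54 per year

Annual demand D = 1,510 × 12 = 18,120.
EOQ = √(2DS/H) = √(2 × 18,120 × 198 / 3.64) ≈ 1404.03.
Cost at Q* = (D/Q*)S + (Q*/2)H = √(2DSH) ≈ €5,110.66.
Cost at Q = 830: (18,120/830)×198 + (830/2)×3.64 = €4,322.60 + €1,510.60 = €5,833.20.
Excess = €5,833.20 − €5,110.66 = €722.54.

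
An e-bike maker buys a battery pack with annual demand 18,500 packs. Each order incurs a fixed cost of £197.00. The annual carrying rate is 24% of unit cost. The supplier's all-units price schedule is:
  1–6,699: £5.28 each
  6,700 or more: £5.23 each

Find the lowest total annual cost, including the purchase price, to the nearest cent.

Holding cost per unit per year at price C is H = 0.24·C.
For each price level, check whether its EOQ is feasible; otherwise the best quantity at that price is the breakpoint.
EOQ at £5.28 = 2398.3 (feasible in tier 1): TC = 18,500×£5.28 + (18,500/2398.3)×197 + (2398.3/2)×0.24×£5.28 = £100,719.18.
EOQ at £5.23 = 2409.8 < 6700, so use break Q=6700: TC = 18,500×£5.23 + (18,500/6700.0)×197 + (6700.0/2)×0.24×£5.23 = £101,503.88.
Lowest total cost among the candidates is at Q = 2398.3.

TC* ≈ £100,719.18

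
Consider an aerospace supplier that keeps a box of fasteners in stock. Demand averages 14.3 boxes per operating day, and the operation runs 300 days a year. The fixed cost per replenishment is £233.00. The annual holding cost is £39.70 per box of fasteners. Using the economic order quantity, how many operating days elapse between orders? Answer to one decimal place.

Annual demand D = 14.3 × 300 = 4,290.
EOQ = √(2DS/H) = √(2 × 4,290 × 233 / 39.7) ≈ 224.40.
Cycle time = Q*/D × 300 = 224.40 / 4,290 × 300 ≈ 15.692 days.

T ≈ 15.7 days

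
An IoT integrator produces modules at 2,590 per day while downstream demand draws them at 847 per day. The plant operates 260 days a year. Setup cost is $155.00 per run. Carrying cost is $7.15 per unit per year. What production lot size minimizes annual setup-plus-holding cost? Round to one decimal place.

Q* ≈ 3,766.7 modules

Annual demand D = 847 × 260 = 220,220.
Production build-up factor (1 − d/p) = 1 − 847/2,590 = 0.6730.
Q* = √(2DS / (H(1 − d/p))) = √(2 × 220,220 × 155 / (7.15 × 0.6730)).
= √(68,268,200 / 4.8118) ≈ 3766.668.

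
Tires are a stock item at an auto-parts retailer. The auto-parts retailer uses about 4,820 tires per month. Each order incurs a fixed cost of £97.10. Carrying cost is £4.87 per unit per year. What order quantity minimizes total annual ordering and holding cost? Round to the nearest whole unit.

Q* ≈ 1,519 tires

Annual demand D = 4,820 × 12 = 57,840.
EOQ = √(2DS / H) = √(2 × 57,840 × 97.1 / 4.87).
= √(11,232,528 / 4.87) = √2,306,473.922 ≈ 1518.708.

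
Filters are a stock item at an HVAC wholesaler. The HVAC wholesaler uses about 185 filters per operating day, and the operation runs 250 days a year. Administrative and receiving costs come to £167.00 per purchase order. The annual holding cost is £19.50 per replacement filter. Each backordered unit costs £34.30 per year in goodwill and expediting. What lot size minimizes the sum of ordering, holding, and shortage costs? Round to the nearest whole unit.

Q* ≈ 1,115 filters

Annual demand D = 185 × 250 = 46,250.
With planned backorders, Q* = √(2DS/H) · √((H+B)/B).
√(2DS/H) = √(2 × 46,250 × 167 / 19.5) = 890.045.
√((H+B)/B) = √((19.5+34.3)/34.3) = 1.2524.
Q* ≈ 1114.695.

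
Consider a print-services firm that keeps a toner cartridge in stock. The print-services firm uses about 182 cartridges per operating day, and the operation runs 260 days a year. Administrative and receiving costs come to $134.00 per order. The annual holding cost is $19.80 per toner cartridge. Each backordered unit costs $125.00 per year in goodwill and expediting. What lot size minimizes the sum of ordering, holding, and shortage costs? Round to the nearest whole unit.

Annual demand D = 182 × 260 = 47,320.
With planned backorders, Q* = √(2DS/H) · √((H+B)/B).
√(2DS/H) = √(2 × 47,320 × 134 / 19.8) = 800.308.
√((H+B)/B) = √((19.8+125)/125) = 1.0763.
Q* ≈ 861.363.

Q* ≈ 861 cartridges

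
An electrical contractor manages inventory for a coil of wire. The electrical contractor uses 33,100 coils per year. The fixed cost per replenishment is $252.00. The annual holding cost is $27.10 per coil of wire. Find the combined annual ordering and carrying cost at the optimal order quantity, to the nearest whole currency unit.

TC* ≈ $21,262

The optimal lot size = √(2DS/H) = √(2 × 33,100 × 252 / 27.1) ≈ 784.59.
At Q*, ordering cost (D/Q*)S equals holding cost (Q*/2)H, each = √(DSH/2).
Minimum total = √(2DSH) = √(2 × 33,100 × 252 × 27.1) ≈ 21262.480.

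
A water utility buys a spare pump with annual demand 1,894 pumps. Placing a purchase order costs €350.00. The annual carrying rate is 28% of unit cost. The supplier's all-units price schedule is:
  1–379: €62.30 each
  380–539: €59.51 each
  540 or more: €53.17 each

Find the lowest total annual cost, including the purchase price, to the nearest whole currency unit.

Holding cost per unit per year at price C is H = 0.28·C.
Candidates are each tier's EOQ (if it falls in that tier) and each price-break quantity.
EOQ at €62.30 = 275.7 (feasible in tier 1): TC = 1,894×€62.30 + (1,894/275.7)×350 + (275.7/2)×0.28×€62.30 = €122,805.28.
EOQ at €59.51 = 282.1 < 380, so use break Q=380: TC = 1,894×€59.51 + (1,894/380.0)×350 + (380.0/2)×0.28×€59.51 = €117,622.35.
EOQ at €53.17 = 298.4 < 540, so use break Q=540: TC = 1,894×€53.17 + (1,894/540.0)×350 + (540.0/2)×0.28×€53.17 = €105,951.22.
Lowest total cost among the candidates is at Q = 540.0.

TC* ≈ €105,951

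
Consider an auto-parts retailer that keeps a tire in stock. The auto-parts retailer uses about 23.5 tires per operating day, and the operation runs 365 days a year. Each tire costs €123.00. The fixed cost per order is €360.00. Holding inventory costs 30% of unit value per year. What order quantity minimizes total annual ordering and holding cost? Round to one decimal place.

Annual demand D = 23.5 × 365 = 8,577.5.
Holding cost H = 0.30 × €123.00 = €36.9000 per unit per year.
EOQ = √(2DS / H) = √(2 × 8,577.5 × 360 / 36.9).
= √(6,175,800 / 36.9) = √167,365.8537 ≈ 409.104.

Q* ≈ 409.1 tires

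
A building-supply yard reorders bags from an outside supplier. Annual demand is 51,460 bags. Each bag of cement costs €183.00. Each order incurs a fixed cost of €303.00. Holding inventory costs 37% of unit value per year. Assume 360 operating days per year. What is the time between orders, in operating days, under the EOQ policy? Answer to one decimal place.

T ≈ 4.7 days

Holding cost H = 0.37 × €183.00 = €67.7100 per unit per year.
Q* = √(2DS/H) = √(2 × 51,460 × 303 / 67.71) ≈ 678.65.
Cycle time = Q*/D × 360 = 678.65 / 51,460 × 360 ≈ 4.748 days.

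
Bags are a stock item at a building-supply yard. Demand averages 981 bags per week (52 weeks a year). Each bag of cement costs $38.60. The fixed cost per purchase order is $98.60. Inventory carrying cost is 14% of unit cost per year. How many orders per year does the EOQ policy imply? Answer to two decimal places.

N ≈ 37.39 orders per year

Annual demand D = 981 × 52 = 51,012.
Holding cost H = 0.14 × $38.60 = $5.4040 per unit per year.
The optimal lot size = √(2DS/H) = √(2 × 51,012 × 98.6 / 5.404) ≈ 1364.37.
Orders per year = D / Q* = 51,012 / 1364.37 ≈ 37.389.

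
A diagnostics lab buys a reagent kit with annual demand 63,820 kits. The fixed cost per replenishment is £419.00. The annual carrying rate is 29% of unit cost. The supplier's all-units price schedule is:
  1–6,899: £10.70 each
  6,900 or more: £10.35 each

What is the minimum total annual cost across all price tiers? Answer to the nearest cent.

Holding cost per unit per year at price C is H = 0.29·C.
Candidates are each tier's EOQ (if it falls in that tier) and each price-break quantity.
EOQ at £10.70 = 4151.5 (feasible in tier 1): TC = 63,820×£10.70 + (63,820/4151.5)×419 + (4151.5/2)×0.29×£10.70 = £695,756.24.
EOQ at £10.35 = 4221.2 < 6900, so use break Q=6900: TC = 63,820×£10.35 + (63,820/6900.0)×419 + (6900.0/2)×0.29×£10.35 = £674,767.62.
Lowest total cost among the candidates is at Q = 6900.0.

TC* ≈ £674,767.62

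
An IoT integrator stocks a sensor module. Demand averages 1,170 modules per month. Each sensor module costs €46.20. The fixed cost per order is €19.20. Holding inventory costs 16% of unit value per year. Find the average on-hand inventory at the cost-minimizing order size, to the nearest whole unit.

Average inventory ≈ 135 modules

Annual demand D = 1,170 × 12 = 14,040.
Holding cost H = 0.16 × €46.20 = €7.3920 per unit per year.
Q* = √(2DS/H) = √(2 × 14,040 × 19.2 / 7.392) ≈ 270.06.
Average inventory = Q*/2 ≈ 270.06 / 2 = 135.032.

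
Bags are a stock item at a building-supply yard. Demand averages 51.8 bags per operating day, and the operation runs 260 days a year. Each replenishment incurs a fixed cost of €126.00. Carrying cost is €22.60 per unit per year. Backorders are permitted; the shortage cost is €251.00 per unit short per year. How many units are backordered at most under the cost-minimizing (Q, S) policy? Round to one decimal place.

Annual demand D = 51.8 × 260 = 13,468.
With planned backorders, Q* = √(2DS/H) · √((H+B)/B).
√(2DS/H) = √(2 × 13,468 × 126 / 22.6) = 387.523.
√((H+B)/B) = √((22.6+251)/251) = 1.0440.
Q* ≈ 404.593.
S* = Q* · H/(H+B) = 404.593 × 22.6/273.6 ≈ 33.420.

S* ≈ 33.4 bags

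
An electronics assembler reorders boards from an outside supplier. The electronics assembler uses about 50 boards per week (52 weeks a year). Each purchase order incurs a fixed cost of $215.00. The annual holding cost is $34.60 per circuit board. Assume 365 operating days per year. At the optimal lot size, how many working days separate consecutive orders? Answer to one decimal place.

Annual demand D = 50 × 52 = 2,600.
Q* = √(2DS/H) = √(2 × 2,600 × 215 / 34.6) ≈ 179.76.
Cycle time = Q*/D × 365 = 179.76 / 2,600 × 365 ≈ 25.235 days.

T ≈ 25.2 days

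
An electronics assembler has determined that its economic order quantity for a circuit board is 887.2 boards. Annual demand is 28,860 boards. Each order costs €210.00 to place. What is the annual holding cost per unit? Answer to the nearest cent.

Squaring Q* = √(2DS/H) gives Q*² = 2DS/H.
From Q* = √(2DS/H): H = 2DS / Q*² = 2 × 28,860 × 210 / 887.2² = 15.3994.

H ≈ €15.40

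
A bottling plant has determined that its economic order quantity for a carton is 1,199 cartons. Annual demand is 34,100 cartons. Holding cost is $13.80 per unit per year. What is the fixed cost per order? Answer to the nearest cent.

Squaring Q* = √(2DS/H) gives Q*² = 2DS/H.
From Q* = √(2DS/H): S = Q*²H / (2D) = 1,199² × 13.8 / (2 × 34,100) = 290.8929.

S ≈ $290.89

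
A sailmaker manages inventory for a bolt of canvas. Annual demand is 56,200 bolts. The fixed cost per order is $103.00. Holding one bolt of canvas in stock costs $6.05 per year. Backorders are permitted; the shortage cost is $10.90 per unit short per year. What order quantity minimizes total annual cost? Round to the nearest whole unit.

With planned backorders, Q* = √(2DS/H) · √((H+B)/B).
√(2DS/H) = √(2 × 56,200 × 103 / 6.05) = 1383.325.
√((H+B)/B) = √((6.05+10.9)/10.9) = 1.2470.
Q* ≈ 1725.026.

Q* ≈ 1,725 bolts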